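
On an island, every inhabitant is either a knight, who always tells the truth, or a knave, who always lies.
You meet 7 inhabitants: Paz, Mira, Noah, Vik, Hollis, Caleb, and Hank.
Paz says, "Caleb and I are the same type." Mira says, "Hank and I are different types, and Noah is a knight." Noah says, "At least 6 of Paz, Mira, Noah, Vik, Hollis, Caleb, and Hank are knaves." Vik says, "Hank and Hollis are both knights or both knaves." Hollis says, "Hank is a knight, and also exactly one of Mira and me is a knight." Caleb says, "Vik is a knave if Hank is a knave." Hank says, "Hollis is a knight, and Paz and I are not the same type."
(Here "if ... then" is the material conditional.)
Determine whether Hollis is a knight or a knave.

Hollis is a knight.

Consistent assignments: {Paz=knave, Mira=knave, Noah=knave, Vik=knight, Hollis=knight, Caleb=knight, Hank=knight}
In every consistent assignment, Hollis is a knight.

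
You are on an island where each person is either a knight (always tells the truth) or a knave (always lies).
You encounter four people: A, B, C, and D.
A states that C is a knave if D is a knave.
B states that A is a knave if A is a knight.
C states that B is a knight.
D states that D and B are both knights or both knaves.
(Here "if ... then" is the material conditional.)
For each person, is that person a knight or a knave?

A is a knave, B is a knight, C is a knight, and D is a knave.

A is a knave; "C is a knave if D is a knave" is false, as required.
B is a knight, and the claim "A is a knave if A is a knight" is indeed true.
Since C is a knight, "B is a knight" needs to be true, which holds.
D is a knave, and the claim "D and B are both knights or both knaves" is indeed false.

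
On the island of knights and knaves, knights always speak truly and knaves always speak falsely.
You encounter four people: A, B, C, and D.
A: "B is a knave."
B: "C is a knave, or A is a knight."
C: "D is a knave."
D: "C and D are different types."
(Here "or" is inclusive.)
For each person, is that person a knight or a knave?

As a knave, A's statement "B is a knave" should be False; it is.
B is a knight, and the claim "C is a knave, or A is a knight" is indeed true.
C is a knave, and the claim "D is a knave" is indeed False.
D is a knight; "C and D are different types" is true, as required.

A is a knave, B is a knight, C is a knave, and D is a knight.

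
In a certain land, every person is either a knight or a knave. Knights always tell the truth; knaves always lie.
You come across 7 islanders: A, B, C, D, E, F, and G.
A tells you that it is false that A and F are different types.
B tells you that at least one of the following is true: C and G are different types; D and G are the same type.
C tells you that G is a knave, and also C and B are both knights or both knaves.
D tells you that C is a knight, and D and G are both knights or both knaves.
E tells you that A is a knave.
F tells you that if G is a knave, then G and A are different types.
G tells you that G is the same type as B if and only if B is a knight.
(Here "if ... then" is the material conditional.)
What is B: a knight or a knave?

B is a knight.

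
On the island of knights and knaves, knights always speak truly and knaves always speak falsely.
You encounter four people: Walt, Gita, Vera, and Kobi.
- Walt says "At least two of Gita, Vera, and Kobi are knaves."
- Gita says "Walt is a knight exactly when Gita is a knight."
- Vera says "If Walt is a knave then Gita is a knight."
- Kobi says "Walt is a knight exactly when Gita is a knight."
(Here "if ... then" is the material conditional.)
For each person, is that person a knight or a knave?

Suppose Walt is a knave. Then Walt's statement "at least two of Gita, Vera, and Kobi are knaves" would have to be false. Checking the 8 ways to assign the others, none is consistent with every speaker.
(For instance, with Gita=knave, Vera=knight, Kobi=knave, Walt's claim "at least two of Gita, Vera, and Kobi are knaves" comes out true where it would need to be false.)
So Walt must be a knight, making "at least two of Gita, Vera, and Kobi are knaves" true. Taking Walt=knight, Gita=knave, Vera=knight, Kobi=knave, each remaining statement checks out:
  Gita (knave): "Walt is a knight exactly when Gita is a knight" — false. ✓
  Vera (knight): "if Walt is a knave then Gita is a knight" — true. ✓
  Kobi (knave): "Walt is a knight exactly when Gita is a knight" — false. ✓
This is the unique consistent assignment.

Knights: Walt and Vera. Knaves: Gita and Kobi.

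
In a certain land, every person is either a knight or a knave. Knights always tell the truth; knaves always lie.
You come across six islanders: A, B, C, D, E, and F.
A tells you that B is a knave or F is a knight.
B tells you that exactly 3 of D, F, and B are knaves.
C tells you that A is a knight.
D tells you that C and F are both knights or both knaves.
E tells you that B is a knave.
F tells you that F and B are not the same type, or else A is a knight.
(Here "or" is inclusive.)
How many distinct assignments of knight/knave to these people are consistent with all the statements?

Consistent assignments:
  A=knight, B=knave, C=knight, D=knight, E=knight, F=knight

1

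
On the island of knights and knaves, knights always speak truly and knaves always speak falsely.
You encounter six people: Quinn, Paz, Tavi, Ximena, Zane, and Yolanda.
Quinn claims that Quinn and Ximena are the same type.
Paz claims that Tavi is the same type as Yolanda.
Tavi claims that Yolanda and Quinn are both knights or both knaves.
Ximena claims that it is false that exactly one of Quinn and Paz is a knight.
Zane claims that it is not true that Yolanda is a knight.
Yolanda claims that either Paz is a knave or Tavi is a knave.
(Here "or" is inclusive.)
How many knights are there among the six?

2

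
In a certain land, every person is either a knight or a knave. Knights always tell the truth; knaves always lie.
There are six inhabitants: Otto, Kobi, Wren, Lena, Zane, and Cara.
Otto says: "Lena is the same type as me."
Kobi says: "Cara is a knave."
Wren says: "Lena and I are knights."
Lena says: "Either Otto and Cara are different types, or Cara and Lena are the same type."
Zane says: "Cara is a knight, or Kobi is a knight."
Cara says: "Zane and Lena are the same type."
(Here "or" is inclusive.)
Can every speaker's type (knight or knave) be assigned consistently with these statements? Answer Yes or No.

Yes

One consistent assignment: Otto=knight, Kobi=knave, Wren=knight, Lena=knight, Zane=knight, Cara=knight.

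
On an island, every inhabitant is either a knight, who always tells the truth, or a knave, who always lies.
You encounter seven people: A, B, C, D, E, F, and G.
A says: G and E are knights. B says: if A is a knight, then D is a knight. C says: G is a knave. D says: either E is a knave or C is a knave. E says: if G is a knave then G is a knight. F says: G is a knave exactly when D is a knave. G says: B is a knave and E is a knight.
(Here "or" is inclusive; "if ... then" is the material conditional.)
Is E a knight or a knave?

E is a knave.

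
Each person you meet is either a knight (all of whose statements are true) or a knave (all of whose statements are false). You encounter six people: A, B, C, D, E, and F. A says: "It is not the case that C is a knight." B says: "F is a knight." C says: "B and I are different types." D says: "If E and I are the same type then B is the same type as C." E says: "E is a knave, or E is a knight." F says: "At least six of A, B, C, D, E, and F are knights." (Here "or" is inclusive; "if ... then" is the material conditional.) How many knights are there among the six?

3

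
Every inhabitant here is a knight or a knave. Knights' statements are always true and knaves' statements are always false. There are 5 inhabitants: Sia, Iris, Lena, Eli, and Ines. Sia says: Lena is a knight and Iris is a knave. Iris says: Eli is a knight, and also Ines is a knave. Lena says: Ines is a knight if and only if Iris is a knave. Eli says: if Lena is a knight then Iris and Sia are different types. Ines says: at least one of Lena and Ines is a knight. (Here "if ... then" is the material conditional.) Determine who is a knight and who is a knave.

Suppose Sia is a knave. Then Sia's statement "Lena is a knight and Iris is a knave" would have to be false. Checking the 16 ways to assign the others, none is consistent with every speaker.
(For instance, with Iris=knave, Lena=knight, Eli=knight, Ines=knight, Sia's claim "Lena is a knight and Iris is a knave" comes out true where it would need to be false.)
So Sia must be a knight, making "Lena is a knight and Iris is a knave" true. Taking Sia=knight, Iris=knave, Lena=knight, Eli=knight, Ines=knight, each remaining statement checks out:
  Iris (knave): "Eli is a knight, and also Ines is a knave" — false. ✓
  Lena (knight): "Ines is a knight if and only if Iris is a knave" — true. ✓
  Eli (knight): "if Lena is a knight then Iris and Sia are different types" — true. ✓
  Ines (knight): "at least one of Lena and Ines is a knight" — true. ✓
This is the unique consistent assignment.

Sia is a knight, Iris is a knave, Lena is a knight, Eli is a knight, and Ines is a knight.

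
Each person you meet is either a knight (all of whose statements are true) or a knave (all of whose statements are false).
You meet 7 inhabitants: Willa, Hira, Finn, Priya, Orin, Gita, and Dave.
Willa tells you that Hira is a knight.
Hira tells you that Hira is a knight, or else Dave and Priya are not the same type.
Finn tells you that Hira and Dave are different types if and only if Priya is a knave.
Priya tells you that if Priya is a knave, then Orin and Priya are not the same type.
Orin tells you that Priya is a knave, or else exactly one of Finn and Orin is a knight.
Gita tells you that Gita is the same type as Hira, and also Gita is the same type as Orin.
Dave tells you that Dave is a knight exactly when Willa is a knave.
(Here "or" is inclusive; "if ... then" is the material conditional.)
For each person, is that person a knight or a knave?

Willa is a knave, Hira is a knave, Finn is a knave, Priya is a knight, Orin is a knight, Gita is a knave, and Dave is a knight.

Willa is a knave, so "Hira is a knight" must be False — and it is.
Hira is a knave; "Hira is a knight, or else Dave and Priya are not the same type" is False, as required.
Finn is a knave, so "Hira and Dave are different types if and only if Priya is a knave" must be False — and it is.
Priya (knight): "if Priya is a knave, then Orin and Priya are not the same type" — true. ✓
Orin is a knight, and the claim "Priya is a knave, or else exactly one of Finn and Orin is a knight" is indeed true.
Since Gita is a knave, "Gita is the same type as Hira, and also Gita is the same type as Orin" needs to be False, which holds.
Dave is a knight, so "Dave is a knight exactly when Willa is a knave" must be true — and it is.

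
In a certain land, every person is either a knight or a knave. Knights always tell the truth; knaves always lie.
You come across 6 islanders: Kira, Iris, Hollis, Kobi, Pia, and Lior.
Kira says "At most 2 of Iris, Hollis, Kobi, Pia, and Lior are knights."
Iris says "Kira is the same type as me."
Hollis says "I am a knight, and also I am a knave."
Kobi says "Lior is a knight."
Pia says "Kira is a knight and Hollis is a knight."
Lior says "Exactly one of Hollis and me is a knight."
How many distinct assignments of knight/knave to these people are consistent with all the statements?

3

Consistent assignments:
  Kira=knight, Iris=knight, Hollis=knave, Kobi=knave, Pia=knave, Lior=knave
  Kira=knight, Iris=knave, Hollis=knave, Kobi=knight, Pia=knave, Lior=knight
  Kira=knight, Iris=knave, Hollis=knave, Kobi=knave, Pia=knave, Lior=knave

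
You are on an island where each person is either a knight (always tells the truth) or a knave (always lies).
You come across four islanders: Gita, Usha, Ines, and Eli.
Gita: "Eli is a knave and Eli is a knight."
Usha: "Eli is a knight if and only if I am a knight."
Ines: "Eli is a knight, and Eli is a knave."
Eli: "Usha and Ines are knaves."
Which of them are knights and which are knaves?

Gita is a knave, and the claim "Eli is a knave and Eli is a knight" is indeed false.
Usha (knave): "Eli is a knight if and only if I am a knight" — false. ✓
Ines is a knave, and the claim "Eli is a knight, and Eli is a knave" is indeed false.
As a knight, Eli's statement "Usha and Ines are knaves" should be true; it is.

Gita is a knave, Usha is a knave, Ines is a knave, and Eli is a knight.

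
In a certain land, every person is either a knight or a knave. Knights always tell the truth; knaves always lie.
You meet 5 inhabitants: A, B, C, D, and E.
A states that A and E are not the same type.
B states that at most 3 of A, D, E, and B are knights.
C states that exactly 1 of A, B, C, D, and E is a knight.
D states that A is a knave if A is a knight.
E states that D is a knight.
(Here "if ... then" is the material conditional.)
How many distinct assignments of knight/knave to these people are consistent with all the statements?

1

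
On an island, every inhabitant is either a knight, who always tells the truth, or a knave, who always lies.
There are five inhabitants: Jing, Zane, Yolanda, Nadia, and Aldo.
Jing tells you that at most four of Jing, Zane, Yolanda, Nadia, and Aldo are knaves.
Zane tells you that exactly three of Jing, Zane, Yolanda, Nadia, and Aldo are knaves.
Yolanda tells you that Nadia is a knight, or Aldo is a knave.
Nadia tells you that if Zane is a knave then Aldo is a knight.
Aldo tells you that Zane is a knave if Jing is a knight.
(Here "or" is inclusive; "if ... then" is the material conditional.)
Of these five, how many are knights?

4

The unique consistent assignment is Jing=knight, Zane=knave, Yolanda=knight, Nadia=knight, Aldo=knight.
That has 4 knights.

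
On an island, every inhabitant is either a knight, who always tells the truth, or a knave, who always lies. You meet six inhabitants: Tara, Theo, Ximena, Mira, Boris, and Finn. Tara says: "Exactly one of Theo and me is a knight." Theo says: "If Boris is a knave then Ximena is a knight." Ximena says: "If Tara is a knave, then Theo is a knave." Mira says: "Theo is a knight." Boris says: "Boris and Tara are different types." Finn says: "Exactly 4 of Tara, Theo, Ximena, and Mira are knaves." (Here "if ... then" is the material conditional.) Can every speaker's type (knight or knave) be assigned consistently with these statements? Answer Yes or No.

No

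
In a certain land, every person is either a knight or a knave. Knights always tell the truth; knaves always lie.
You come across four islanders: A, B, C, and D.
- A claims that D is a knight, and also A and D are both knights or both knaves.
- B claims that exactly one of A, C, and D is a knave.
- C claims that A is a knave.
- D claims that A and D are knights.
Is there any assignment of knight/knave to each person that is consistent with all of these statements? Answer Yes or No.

Yes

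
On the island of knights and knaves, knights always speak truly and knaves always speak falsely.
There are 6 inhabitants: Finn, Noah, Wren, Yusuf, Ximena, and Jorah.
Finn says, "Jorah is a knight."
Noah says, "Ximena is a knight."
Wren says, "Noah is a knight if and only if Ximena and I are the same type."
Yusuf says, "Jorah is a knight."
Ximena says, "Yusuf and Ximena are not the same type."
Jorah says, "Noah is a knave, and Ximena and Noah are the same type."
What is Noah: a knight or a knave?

Consistent assignments: {Finn=knave, Noah=knight, Wren=knight, Yusuf=knave, Ximena=knight, Jorah=knave}; {Finn=knave, Noah=knight, Wren=knave, Yusuf=knave, Ximena=knight, Jorah=knave}
In every consistent assignment, Noah is a knight.

Noah is a knight.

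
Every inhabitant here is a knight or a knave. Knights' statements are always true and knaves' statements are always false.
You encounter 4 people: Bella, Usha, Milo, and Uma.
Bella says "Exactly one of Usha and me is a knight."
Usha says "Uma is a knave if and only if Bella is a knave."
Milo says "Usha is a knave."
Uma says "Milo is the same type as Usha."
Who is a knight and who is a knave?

Knights: Bella and Milo. Knaves: Usha and Uma.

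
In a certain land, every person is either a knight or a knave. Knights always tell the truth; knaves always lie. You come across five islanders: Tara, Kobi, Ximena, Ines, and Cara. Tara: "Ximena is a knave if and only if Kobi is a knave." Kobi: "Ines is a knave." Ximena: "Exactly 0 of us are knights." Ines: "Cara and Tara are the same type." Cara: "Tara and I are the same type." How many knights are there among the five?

The unique consistent assignment is Tara=knight, Kobi=knave, Ximena=knave, Ines=knight, Cara=knight.
That has 3 knights.

3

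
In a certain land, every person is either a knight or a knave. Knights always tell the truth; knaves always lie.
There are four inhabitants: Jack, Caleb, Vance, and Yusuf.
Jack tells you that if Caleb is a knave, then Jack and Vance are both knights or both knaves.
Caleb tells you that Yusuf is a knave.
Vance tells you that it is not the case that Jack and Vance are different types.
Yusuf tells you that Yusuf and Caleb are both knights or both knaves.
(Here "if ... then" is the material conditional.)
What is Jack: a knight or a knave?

Jack is a knight.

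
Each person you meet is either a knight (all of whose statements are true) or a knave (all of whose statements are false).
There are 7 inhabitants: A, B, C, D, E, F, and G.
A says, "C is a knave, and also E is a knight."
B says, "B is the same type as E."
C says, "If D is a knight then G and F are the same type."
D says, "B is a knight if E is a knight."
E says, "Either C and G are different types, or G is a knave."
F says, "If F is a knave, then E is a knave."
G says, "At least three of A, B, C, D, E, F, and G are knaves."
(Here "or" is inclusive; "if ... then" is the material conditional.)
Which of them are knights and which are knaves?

A is a knight, B is a knight, C is a knave, D is a knight, E is a knight, F is a knight, and G is a knave.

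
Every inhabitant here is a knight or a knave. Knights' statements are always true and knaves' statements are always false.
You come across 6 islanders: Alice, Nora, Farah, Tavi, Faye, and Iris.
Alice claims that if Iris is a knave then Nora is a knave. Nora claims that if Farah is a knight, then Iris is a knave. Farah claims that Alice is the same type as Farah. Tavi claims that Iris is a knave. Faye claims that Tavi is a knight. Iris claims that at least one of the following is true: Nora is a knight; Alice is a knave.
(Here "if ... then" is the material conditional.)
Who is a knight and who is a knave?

Alice is a knight, Nora is a knight, Farah is a knave, Tavi is a knave, Faye is a knave, and Iris is a knight.

Alice is a knight, and the claim "if Iris is a knave then Nora is a knave" is indeed true.
Nora is a knight; "if Farah is a knight, then Iris is a knave" is true, as required.
Farah is a knave; "Alice is the same type as Farah" is False, as required.
Tavi is a knave, and the claim "Iris is a knave" is indeed False.
Faye is a knave; "Tavi is a knight" is False, as required.
Iris is a knight, and the claim "at least one of the following is true: Nora is a knight; Alice is a knave" is indeed true.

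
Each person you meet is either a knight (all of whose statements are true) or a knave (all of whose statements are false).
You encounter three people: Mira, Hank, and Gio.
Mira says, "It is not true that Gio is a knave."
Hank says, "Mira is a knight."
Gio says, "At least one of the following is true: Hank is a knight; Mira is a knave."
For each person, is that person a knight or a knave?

Since Mira is a knight, "it is not true that Gio is a knave" needs to be True, which holds.
Hank is a knight; "Mira is a knight" is True, as required.
Gio (knight): "at least one of the following is true: Hank is a knight; Mira is a knave" — True. ✓

Knights: Mira, Hank, and Gio. Knaves: none.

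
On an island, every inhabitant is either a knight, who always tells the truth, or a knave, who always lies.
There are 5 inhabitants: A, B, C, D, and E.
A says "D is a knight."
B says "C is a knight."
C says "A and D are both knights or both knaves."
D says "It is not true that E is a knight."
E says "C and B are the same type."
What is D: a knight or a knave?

D is a knave.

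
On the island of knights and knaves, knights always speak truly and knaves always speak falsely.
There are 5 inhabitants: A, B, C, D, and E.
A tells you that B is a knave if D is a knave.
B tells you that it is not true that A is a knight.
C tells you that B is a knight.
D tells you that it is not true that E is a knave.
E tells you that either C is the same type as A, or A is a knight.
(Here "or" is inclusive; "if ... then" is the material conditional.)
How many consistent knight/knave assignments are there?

2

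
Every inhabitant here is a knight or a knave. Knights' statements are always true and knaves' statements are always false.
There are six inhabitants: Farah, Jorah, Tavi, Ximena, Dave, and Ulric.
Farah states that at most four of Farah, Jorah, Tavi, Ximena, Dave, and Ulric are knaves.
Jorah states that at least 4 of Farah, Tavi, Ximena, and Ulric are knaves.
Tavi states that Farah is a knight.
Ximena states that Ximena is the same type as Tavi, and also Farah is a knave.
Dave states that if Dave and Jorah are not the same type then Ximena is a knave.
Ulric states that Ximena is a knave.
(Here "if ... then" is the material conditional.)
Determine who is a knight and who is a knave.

Farah is a knight, Jorah is a knave, Tavi is a knight, Ximena is a knave, Dave is a knight, and Ulric is a knight.

Farah is a knight, so "at most four of Farah, Jorah, Tavi, Ximena, Dave, and Ulric are knaves" must be true — and it is.
Jorah (knave): "at least 4 of Farah, Tavi, Ximena, and Ulric are knaves" — False. ✓
Tavi (knight): "Farah is a knight" — true. ✓
Since Ximena is a knave, "Ximena is the same type as Tavi, and also Farah is a knave" needs to be False, which holds.
Dave is a knight; "if Dave and Jorah are not the same type then Ximena is a knave" is true, as required.
Ulric is a knight, and the claim "Ximena is a knave" is indeed true.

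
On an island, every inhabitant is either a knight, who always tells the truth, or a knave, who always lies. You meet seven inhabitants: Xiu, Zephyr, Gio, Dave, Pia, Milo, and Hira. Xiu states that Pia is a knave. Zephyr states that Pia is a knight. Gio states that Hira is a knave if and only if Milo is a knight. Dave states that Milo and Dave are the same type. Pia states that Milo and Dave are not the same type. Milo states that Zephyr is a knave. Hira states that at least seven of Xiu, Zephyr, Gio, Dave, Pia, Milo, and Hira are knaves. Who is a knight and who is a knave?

Xiu is a knight, so "Pia is a knave" must be True — and it is.
Since Zephyr is a knave, "Pia is a knight" needs to be false, which holds.
Gio (knight): "Hira is a knave if and only if Milo is a knight" — True. ✓
Since Dave is a knight, "Milo and Dave are the same type" needs to be True, which holds.
Pia (knave): "Milo and Dave are not the same type" — false. ✓
Milo is a knight, so "Zephyr is a knave" must be True — and it is.
Hira is a knave, and the claim "at least seven of Xiu, Zephyr, Gio, Dave, Pia, Milo, and Hira are knaves" is indeed false.

Knights: Xiu, Gio, Dave, and Milo. Knaves: Zephyr, Pia, and Hira.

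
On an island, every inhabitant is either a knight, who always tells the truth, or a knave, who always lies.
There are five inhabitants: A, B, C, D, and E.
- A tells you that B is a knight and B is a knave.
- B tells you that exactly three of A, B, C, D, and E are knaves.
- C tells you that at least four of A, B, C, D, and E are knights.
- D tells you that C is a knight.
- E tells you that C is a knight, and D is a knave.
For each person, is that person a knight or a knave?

A (knave): "B is a knight and B is a knave" — False. ✓
B (knave): "exactly three of A, B, C, D, and E are knaves" — False. ✓
C (knave): "at least four of A, B, C, D, and E are knights" — False. ✓
D is a knave, and the claim "C is a knight" is indeed False.
E is a knave, so "C is a knight, and D is a knave" must be False — and it is.

A is a knave, B is a knave, C is a knave, D is a knave, and E is a knave.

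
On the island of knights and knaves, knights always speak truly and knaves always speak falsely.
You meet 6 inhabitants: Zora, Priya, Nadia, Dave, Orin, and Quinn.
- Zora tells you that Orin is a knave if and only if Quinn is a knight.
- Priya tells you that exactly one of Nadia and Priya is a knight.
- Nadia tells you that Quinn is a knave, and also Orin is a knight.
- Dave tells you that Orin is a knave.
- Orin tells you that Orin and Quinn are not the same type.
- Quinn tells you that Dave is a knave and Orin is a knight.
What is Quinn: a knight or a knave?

Quinn is a knave.

Consistent assignments: {Zora=knave, Priya=knight, Nadia=knave, Dave=knight, Orin=knave, Quinn=knave}; {Zora=knave, Priya=knave, Nadia=knave, Dave=knight, Orin=knave, Quinn=knave}
In every consistent assignment, Quinn is a knave.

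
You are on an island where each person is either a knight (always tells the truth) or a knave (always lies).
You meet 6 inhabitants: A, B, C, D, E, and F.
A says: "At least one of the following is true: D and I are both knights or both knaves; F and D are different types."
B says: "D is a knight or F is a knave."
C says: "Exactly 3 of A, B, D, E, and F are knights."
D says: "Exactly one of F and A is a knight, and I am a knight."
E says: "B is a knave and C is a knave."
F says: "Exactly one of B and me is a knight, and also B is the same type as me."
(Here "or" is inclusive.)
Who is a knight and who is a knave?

A is a knight, so "at least one of the following is true: D and I are both knights or both knaves; F and D are different types" must be true — and it is.
Since B is a knight, "D is a knight or F is a knave" needs to be true, which holds.
C is a knight, so "exactly 3 of A, B, D, E, and F are knights" must be true — and it is.
D is a knight; "exactly one of F and A is a knight, and I am a knight" is true, as required.
As a knave, E's statement "B is a knave and C is a knave" should be false; it is.
F (knave): "exactly one of B and me is a knight, and also B is the same type as me" — false. ✓

Knights: A, B, C, and D. Knaves: E and F.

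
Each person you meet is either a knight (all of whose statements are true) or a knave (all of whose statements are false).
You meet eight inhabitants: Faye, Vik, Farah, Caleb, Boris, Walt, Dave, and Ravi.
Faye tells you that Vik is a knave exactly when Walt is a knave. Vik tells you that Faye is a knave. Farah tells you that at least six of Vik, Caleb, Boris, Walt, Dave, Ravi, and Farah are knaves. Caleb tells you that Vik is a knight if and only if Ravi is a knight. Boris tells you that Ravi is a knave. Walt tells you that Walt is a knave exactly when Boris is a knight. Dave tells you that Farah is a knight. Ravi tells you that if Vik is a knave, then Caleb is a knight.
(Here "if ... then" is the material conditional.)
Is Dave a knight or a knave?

Dave is a knave.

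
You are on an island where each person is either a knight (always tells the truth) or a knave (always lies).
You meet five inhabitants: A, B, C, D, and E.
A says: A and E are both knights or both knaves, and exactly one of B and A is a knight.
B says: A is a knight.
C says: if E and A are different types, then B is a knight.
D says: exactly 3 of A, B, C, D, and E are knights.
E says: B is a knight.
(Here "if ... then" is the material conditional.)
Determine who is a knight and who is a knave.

Suppose A is a knight. Then A's statement "A and E are both knights or both knaves, and exactly one of B and A is a knight" would have to be true. Checking the 16 ways to assign the others, none is consistent with every speaker.
(For instance, with B=knave, C=knight, D=knave, E=knave, A's claim "A and E are both knights or both knaves, and exactly one of B and A is a knight" comes out false where it would need to be true.)
So A must be a knave, making "A and E are both knights or both knaves, and exactly one of B and A is a knight" false. Taking A=knave, B=knave, C=knight, D=knave, E=knave, each remaining statement checks out:
  B (knave): "A is a knight" — false. ✓
  C (knight): "if E and A are different types, then B is a knight" — true. ✓
  D (knave): "exactly 3 of A, B, C, D, and E are knights" — false. ✓
  E (knave): "B is a knight" — false. ✓
This is the unique consistent assignment.

Knights: C. Knaves: A, B, D, and E.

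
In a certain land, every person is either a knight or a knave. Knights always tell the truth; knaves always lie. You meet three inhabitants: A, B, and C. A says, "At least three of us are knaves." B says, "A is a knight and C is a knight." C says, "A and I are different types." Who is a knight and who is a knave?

A is a knave, B is a knave, and C is a knight.

Suppose A is a knight. Then A's statement "at least three of us are knaves" would have to be true. Checking the 4 ways to assign the others, none is consistent with every speaker.
(For instance, with B=knave, C=knight, A's claim "at least three of us are knaves" comes out false where it would need to be true.)
So A must be a knave, making "at least three of us are knaves" false. Taking A=knave, B=knave, C=knight, each remaining statement checks out:
  B (knave): "A is a knight and C is a knight" — false. ✓
  C (knight): "A and I are different types" — true. ✓
This is the unique consistent assignment.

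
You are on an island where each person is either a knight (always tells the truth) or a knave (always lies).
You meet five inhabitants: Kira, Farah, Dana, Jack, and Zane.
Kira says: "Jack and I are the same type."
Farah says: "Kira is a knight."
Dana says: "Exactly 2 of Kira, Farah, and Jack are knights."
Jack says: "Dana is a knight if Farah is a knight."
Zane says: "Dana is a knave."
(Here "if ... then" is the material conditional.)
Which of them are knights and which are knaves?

Kira is a knave, Farah is a knave, Dana is a knave, Jack is a knight, and Zane is a knight.

Since Kira is a knave, "Jack and I are the same type" needs to be false, which holds.
Farah (knave): "Kira is a knight" — false. ✓
As a knave, Dana's statement "exactly 2 of Kira, Farah, and Jack are knights" should be false; it is.
As a knight, Jack's statement "Dana is a knight if Farah is a knight" should be True; it is.
Zane is a knight, and the claim "Dana is a knave" is indeed True.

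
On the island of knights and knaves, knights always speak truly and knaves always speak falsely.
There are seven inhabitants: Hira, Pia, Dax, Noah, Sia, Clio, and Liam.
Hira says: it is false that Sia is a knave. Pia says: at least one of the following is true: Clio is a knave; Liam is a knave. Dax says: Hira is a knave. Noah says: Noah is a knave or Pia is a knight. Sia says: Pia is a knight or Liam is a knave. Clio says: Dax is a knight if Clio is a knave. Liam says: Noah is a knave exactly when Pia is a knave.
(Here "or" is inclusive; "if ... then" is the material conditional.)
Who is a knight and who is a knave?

Hira is a knight, Pia is a knight, Dax is a knave, Noah is a knight, Sia is a knight, Clio is a knave, and Liam is a knight.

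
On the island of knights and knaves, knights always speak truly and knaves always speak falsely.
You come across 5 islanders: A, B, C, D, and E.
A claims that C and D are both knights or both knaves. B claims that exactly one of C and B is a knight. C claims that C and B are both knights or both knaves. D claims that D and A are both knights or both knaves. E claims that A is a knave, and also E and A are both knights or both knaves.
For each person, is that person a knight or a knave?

A is a knight, B is a knight, C is a knave, D is a knave, and E is a knave.

A (knight): "C and D are both knights or both knaves" — True. ✓
B is a knight; "exactly one of C and B is a knight" is True, as required.
Since C is a knave, "C and B are both knights or both knaves" needs to be false, which holds.
As a knave, D's statement "D and A are both knights or both knaves" should be false; it is.
As a knave, E's statement "A is a knave, and also E and A are both knights or both knaves" should be false; it is.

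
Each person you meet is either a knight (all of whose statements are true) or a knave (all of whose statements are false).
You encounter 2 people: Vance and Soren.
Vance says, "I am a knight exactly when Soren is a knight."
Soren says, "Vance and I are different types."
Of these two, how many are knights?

1

The unique consistent assignment is Vance=knave, Soren=knight.
That has 1 knight.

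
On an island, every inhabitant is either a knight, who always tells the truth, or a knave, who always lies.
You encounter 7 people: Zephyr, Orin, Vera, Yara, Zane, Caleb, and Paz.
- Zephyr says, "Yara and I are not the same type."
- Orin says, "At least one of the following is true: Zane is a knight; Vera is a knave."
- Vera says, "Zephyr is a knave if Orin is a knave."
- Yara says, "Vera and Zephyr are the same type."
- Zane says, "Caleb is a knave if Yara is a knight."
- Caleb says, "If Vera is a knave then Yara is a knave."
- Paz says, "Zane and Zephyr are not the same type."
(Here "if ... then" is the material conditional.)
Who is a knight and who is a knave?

Zephyr is a knave, Orin is a knight, Vera is a knight, Yara is a knave, Zane is a knight, Caleb is a knight, and Paz is a knight.

As a knave, Zephyr's statement "Yara and I are not the same type" should be False; it is.
Orin is a knight, and the claim "at least one of the following is true: Zane is a knight; Vera is a knave" is indeed True.
Vera (knight): "Zephyr is a knave if Orin is a knave" — True. ✓
Yara (knave): "Vera and Zephyr are the same type" — False. ✓
Since Zane is a knight, "Caleb is a knave if Yara is a knight" needs to be True, which holds.
As a knight, Caleb's statement "if Vera is a knave then Yara is a knave" should be True; it is.
Paz is a knight; "Zane and Zephyr are not the same type" is True, as required.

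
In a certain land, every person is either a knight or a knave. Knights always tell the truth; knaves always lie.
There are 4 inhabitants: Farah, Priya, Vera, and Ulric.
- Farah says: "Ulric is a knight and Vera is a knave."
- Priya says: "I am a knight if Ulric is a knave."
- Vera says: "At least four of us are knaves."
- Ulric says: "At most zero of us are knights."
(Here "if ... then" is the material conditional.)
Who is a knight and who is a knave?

Knights: Priya. Knaves: Farah, Vera, and Ulric.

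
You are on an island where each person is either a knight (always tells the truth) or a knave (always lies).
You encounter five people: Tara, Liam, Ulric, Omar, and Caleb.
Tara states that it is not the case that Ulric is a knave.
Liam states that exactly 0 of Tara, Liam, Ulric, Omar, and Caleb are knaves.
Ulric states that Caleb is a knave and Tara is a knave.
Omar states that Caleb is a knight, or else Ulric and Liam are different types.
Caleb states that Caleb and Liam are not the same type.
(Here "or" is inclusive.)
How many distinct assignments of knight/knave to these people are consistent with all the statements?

1

Consistent assignments:
  Tara=knave, Liam=knave, Ulric=knave, Omar=knight, Caleb=knight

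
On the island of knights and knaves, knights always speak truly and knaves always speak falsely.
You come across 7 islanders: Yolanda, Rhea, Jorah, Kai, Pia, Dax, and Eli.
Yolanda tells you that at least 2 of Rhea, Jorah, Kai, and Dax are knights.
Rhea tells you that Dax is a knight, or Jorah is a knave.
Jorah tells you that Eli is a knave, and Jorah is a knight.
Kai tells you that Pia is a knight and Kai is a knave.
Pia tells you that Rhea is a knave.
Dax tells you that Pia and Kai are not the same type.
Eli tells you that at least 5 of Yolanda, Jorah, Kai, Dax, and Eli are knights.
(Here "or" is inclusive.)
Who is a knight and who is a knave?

Yolanda is a knave; "at least 2 of Rhea, Jorah, Kai, and Dax are knights" is False, as required.
Rhea is a knight, and the claim "Dax is a knight, or Jorah is a knave" is indeed true.
Jorah (knave): "Eli is a knave, and Jorah is a knight" — False. ✓
Kai is a knave; "Pia is a knight and Kai is a knave" is False, as required.
Pia is a knave; "Rhea is a knave" is False, as required.
As a knave, Dax's statement "Pia and Kai are not the same type" should be False; it is.
As a knave, Eli's statement "at least 5 of Yolanda, Jorah, Kai, Dax, and Eli are knights" should be False; it is.

Yolanda is a knave, Rhea is a knight, Jorah is a knave, Kai is a knave, Pia is a knave, Dax is a knave, and Eli is a knave.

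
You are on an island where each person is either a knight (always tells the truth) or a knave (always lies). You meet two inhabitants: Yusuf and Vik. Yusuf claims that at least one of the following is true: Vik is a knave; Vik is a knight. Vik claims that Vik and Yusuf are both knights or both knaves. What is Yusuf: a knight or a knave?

Yusuf is a knight.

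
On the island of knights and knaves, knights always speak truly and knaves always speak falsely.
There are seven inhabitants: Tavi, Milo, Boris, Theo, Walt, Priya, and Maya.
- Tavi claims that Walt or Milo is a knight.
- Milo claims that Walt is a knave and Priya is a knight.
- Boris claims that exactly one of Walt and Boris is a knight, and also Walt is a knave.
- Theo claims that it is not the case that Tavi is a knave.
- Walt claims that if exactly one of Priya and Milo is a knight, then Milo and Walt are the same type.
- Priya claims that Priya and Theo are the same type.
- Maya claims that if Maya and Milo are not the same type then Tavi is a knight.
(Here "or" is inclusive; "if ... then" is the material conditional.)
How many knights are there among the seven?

4

The unique consistent assignment is Tavi=knight, Milo=knave, Boris=knave, Theo=knight, Walt=knight, Priya=knave, Maya=knight.
That has 4 knights.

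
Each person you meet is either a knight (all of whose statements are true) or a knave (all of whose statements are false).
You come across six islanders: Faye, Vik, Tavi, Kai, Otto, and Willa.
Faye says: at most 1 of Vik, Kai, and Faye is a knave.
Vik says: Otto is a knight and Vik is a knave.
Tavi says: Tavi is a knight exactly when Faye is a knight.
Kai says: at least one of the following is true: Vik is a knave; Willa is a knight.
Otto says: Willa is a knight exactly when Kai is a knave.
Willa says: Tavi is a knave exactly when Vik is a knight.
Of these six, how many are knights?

4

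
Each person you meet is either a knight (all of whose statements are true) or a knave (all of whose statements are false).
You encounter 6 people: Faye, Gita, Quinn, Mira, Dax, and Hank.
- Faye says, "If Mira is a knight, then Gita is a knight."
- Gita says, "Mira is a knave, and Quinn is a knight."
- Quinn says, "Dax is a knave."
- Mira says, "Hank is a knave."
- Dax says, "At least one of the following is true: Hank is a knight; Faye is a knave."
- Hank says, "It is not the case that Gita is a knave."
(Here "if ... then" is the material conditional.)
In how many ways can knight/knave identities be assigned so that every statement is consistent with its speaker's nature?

1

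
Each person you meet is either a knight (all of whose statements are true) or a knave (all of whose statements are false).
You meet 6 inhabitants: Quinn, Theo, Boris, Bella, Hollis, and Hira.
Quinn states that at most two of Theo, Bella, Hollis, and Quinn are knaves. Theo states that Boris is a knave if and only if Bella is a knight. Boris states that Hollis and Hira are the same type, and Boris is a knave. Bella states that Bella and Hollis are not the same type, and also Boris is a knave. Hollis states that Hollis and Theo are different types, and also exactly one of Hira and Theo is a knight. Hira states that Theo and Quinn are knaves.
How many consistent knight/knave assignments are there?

Consistent assignments:
  Quinn=knave, Theo=knave, Boris=knave, Bella=knave, Hollis=knave, Hira=knight

1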